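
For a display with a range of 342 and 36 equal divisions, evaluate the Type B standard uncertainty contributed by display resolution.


resolution = range / divisions
resolution = 342 / 36 = 9.5
u_res = resolution / (2*sqrt(3))
u_res = 9.5 / 3.4641016
u_res = 2.7424

2.7424


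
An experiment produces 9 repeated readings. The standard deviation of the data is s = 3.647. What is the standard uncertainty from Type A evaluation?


u_A = s / sqrt(n)
u_A = 3.647 / sqrt(9)
u_A = 3.647 / 3
u_A = 1.2157

1.2157


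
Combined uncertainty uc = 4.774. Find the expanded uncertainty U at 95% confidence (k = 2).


U = k * uc
U = 2 * 4.774
U = 9.5480

9.5480


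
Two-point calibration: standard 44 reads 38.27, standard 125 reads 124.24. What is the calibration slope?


slope = (y2 - y1) / (x2 - x1)
= (124.24 - 38.27) / (125 - 44)
= 85.9700 / 81
= 1.0614

1.0614


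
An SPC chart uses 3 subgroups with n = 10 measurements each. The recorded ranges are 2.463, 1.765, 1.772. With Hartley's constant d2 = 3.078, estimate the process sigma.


R_bar = (2.463 + 1.765 + 1.772) / 3
R_bar = 6.0 / 3 = 2
sigma_hat = R_bar / d2 = 2 / 3.078 = 0.6498

0.6498


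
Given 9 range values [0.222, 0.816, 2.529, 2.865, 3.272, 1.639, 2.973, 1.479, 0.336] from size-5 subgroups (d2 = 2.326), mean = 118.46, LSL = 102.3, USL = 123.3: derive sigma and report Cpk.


R_bar = (0.222 + 0.816 + 2.529 + 2.865 + 3.272 + 1.639 + 2.973 + 1.479 + 0.336) / 9 = 1.7923333
sigma = R_bar / d2 = 1.7923333 / 2.326 = 0.77056462
Cp = (USL - LSL)/(6*sigma) = (123.3 - 102.3)/(6*0.77056462) = 4.5421
Cpu = (123.3 - 118.46)/(3*0.77056462) = 2.0937
Cpl = (118.46 - 102.3)/(3*0.77056462) = 6.9905
Cpk = min(Cpu, Cpl) = 2.0937

2.0937


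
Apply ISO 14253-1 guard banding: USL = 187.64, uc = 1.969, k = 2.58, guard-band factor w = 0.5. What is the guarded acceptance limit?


U = k * uc = 2.58 * 1.969 = 5.08002
guard band g = w * U = 0.5 * 5.08002 = 2.54001
AL = USL - g = 187.64 - 2.54001
AL = 185.1000

185.1000


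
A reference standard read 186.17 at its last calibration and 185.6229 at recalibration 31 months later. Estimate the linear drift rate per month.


rate = (v2 - v1) / months
= (185.6229 - 186.17) / 31
= -0.5471 / 31
= -0.0176

-0.0176


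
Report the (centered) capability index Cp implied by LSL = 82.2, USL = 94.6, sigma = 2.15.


Cp = (USL - LSL) / (6 * sigma)
= (94.6 - 82.2) / (6 * 2.15)
= 12.4000 / 12.9000
= 0.9612

0.9612


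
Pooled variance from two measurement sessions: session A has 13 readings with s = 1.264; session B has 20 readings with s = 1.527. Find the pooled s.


s_p = sqrt(((n1-1)*s1^2 + (n2-1)*s2^2) / (n1+n2-2))
numerator = (13-1)*1.264^2 + (20-1)*1.527^2 = 19.172352 + 44.302851 = 63.475203
denominator = 13 + 20 - 2 = 31
s_p^2 = 63.475203 / 31 = 2.0475872
s_p = sqrt(2.0475872) = 1.4309

1.4309


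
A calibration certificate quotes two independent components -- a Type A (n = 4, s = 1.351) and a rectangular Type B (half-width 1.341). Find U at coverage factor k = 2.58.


u_A = s / sqrt(n) = 1.351 / sqrt(4) = 0.6755
u_B = half_width / sqrt(3) = 1.341 / sqrt(3) = 0.77422671
uc = sqrt(u_A^2 + u_B^2) = sqrt(0.6755^2 + 0.77422671^2) = 1.0274859
U = k * uc = 2.58 * 1.0274859
U = 2.6509

2.6509


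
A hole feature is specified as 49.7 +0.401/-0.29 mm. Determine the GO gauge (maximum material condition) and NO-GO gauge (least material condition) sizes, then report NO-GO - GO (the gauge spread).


GO = nominal - lower_tol (smallest hole = maximum material condition)
GO = 49.7 - 0.29 = 49.41
NO-GO = nominal + upper_tol (largest hole = least material condition)
NO-GO = 49.7 + 0.401 = 50.101
spread = NO-GO - GO = 50.101 - 49.41 = 0.6910

0.6910


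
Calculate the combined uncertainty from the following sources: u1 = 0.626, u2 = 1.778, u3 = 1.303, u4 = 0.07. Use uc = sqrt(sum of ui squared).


uc = sqrt(0.626^2 + 1.778^2 + 1.303^2 + 0.07^2)
uc = sqrt(5.255869)
uc = 2.2926

2.2926


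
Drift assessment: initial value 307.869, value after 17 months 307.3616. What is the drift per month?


rate = (v2 - v1) / months
= (307.3616 - 307.869) / 17
= -0.5074 / 17
= -0.0298

-0.0298


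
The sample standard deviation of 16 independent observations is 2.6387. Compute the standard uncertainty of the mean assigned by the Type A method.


u_A = s / sqrt(n)
u_A = 2.6387 / sqrt(16)
u_A = 2.6387 / 4
u_A = 0.6597

0.6597


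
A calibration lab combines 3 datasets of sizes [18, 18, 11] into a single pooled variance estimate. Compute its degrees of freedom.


nu = sum_i (n_i - 1)
nu = ((18 - 1) + (18 - 1) + (11 - 1))
nu = 17 + 17 + 10
nu = 44

44


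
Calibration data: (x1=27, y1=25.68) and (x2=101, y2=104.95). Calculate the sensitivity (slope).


slope = (y2 - y1) / (x2 - x1)
= (104.95 - 25.68) / (101 - 27)
= 79.2700 / 74
= 1.0712

1.0712


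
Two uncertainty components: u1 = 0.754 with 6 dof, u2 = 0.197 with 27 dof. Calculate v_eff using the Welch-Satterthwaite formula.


uc = sqrt(u1^2 + u2^2) = sqrt(0.754^2 + 0.197^2) = 0.77931059
v_eff = uc^4 / (u1^4/v1 + u2^4/v2)
= 0.77931059^4 / (0.754^4/6 + 0.197^4/27)
= 0.36884365 / 0.05392419
v_eff = 6.8400

6.8400


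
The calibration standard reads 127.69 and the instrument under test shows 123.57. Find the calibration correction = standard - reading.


Correction = standard - reading
= 127.69 - 123.57
= 4.1200

4.1200


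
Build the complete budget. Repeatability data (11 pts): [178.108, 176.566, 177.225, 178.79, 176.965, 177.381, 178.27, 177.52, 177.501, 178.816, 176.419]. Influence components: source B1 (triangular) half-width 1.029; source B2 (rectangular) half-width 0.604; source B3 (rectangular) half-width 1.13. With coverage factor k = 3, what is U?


mean = (178.108 + 176.566 + 177.225 + 178.79 + 176.965 + 177.381 + 178.27 + 177.52 + 177.501 + 178.816 + 176.419) / 11 = 177.5964545
s = sqrt(sum((x - mean)^2)/(n-1)) = 0.81691558
u_A = s / sqrt(n) = 0.81691558 / sqrt(11) = 0.24630931
u_B1 = 1.029 / sqrt(6) = 0.42008749
u_B2 = 0.604 / sqrt(3) = 0.34871956
u_B3 = 1.13 / sqrt(3) = 0.6524058
uc = sqrt(0.24630931^2 + 0.42008749^2 + 0.34871956^2 + 0.6524058^2) = 0.88565255
U = k * uc = 3 * 0.88565255
U = 2.6570

2.6570


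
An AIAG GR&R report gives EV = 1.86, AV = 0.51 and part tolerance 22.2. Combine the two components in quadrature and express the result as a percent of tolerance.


GRR = sqrt(EV^2 + AV^2) = sqrt(1.86^2 + 0.51^2) = 1.9286524
%GRR = GRR / tol * 100 = 1.9286524 / 22.2 * 100
%GRR = 8.6876

8.6876


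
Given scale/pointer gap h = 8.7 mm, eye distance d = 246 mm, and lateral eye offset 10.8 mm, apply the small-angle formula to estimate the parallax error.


error = h * offset / d
= 8.7 * 10.8 / 246
= 0.3820

0.3820


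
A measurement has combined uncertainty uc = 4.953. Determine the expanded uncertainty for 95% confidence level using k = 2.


U = k * uc
U = 2 * 4.953
U = 9.9060

9.9060


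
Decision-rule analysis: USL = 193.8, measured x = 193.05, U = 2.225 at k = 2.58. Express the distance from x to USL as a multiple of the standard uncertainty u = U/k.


u = U / k = 2.225 / 2.58 = 0.8624031
margin = |USL - x| = |193.8 - 193.05| = 0.75
z = margin / u = 0.75 / 0.8624031
z = 0.8697

0.8697


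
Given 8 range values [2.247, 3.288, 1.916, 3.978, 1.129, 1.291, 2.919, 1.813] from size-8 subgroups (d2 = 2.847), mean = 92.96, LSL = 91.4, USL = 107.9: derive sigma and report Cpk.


R_bar = (2.247 + 3.288 + 1.916 + 3.978 + 1.129 + 1.291 + 2.919 + 1.813) / 8 = 2.322625
sigma = R_bar / d2 = 2.322625 / 2.847 = 0.81581489
Cp = (USL - LSL)/(6*sigma) = (107.9 - 91.4)/(6*0.81581489) = 3.3709
Cpu = (107.9 - 92.96)/(3*0.81581489) = 6.1043
Cpl = (92.96 - 91.4)/(3*0.81581489) = 0.6374
Cpk = min(Cpu, Cpl) = 0.6374

0.6374


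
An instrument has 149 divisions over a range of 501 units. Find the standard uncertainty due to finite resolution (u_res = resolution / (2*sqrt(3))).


resolution = range / divisions
resolution = 501 / 149 = 3.3624161
u_res = resolution / (2*sqrt(3))
u_res = 3.3624161 / 3.4641016
u_res = 0.9706

0.9706


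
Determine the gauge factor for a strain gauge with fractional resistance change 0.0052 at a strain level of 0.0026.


GF = (dR/R) / epsilon
= 0.0052 / 0.0026
= 2.0000

2.0000


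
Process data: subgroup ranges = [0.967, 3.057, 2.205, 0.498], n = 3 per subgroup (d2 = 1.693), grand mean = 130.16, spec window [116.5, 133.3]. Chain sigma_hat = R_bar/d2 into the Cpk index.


R_bar = (0.967 + 3.057 + 2.205 + 0.498) / 4 = 1.68175
sigma = R_bar / d2 = 1.68175 / 1.693 = 0.99335499
Cp = (USL - LSL)/(6*sigma) = (133.3 - 116.5)/(6*0.99335499) = 2.8187
Cpu = (133.3 - 130.16)/(3*0.99335499) = 1.0537
Cpl = (130.16 - 116.5)/(3*0.99335499) = 4.5838
Cpk = min(Cpu, Cpl) = 1.0537

1.0537


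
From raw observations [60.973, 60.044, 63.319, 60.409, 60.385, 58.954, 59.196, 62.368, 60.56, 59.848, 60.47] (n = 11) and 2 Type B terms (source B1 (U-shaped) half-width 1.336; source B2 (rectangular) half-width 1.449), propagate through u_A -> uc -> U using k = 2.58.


mean = (60.973 + 60.044 + 63.319 + 60.409 + 60.385 + 58.954 + 59.196 + 62.368 + 60.56 + 59.848 + 60.47) / 11 = 60.59327273
s = sqrt(sum((x - mean)^2)/(n-1)) = 1.2772546
u_A = s / sqrt(n) = 1.2772546 / sqrt(11) = 0.38510675
u_B1 = 1.336 / sqrt(2) = 0.94469466
u_B2 = 1.449 / sqrt(3) = 0.83658054
uc = sqrt(0.38510675^2 + 0.94469466^2 + 0.83658054^2) = 1.3193264
U = k * uc = 2.58 * 1.3193264
U = 3.4039

3.4039


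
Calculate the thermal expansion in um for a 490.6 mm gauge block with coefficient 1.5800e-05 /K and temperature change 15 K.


dL = L * alpha * dT
= 490.6 * 1.5800e-05 * 15
= 0.1162722 mm
dL_um = 0.1162722 * 1000 = 116.2722 um

116.2722


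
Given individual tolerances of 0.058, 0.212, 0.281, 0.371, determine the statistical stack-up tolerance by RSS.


RSS = sqrt(0.058^2 + 0.212^2 + 0.281^2 + 0.371^2)
= sqrt(0.26491)
= 0.5147

0.5147


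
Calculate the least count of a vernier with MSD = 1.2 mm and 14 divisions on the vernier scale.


LC = MSD / n_div
= 1.2 / 14
= 0.0857

0.0857


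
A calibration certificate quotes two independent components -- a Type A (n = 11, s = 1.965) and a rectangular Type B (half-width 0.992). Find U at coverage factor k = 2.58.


u_A = s / sqrt(n) = 1.965 / sqrt(11) = 0.59246979
u_B = half_width / sqrt(3) = 0.992 / sqrt(3) = 0.57273147
uc = sqrt(u_A^2 + u_B^2) = sqrt(0.59246979^2 + 0.57273147^2) = 0.82403992
U = k * uc = 2.58 * 0.82403992
U = 2.1260

2.1260


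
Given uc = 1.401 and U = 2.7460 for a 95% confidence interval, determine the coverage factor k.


k = U / uc
k = 2.7460 / 1.401
k = 1.96

1.96


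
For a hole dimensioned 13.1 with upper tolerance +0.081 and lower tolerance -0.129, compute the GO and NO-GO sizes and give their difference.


GO = nominal - lower_tol (smallest hole = maximum material condition)
GO = 13.1 - 0.129 = 12.971
NO-GO = nominal + upper_tol (largest hole = least material condition)
NO-GO = 13.1 + 0.081 = 13.181
spread = NO-GO - GO = 13.181 - 12.971 = 0.2100

0.2100


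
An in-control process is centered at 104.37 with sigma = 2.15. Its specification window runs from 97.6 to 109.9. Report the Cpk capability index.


Cpu = (USL - mean) / (3*sigma) = (109.9 - 104.37) / (3*2.15) = 0.8574
Cpl = (mean - LSL) / (3*sigma) = (104.37 - 97.6) / (3*2.15) = 1.0496
Cpk = min(Cpu, Cpl) = 0.8574

0.8574


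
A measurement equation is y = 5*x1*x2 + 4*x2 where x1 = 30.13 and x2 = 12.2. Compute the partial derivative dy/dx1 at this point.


y = 5*x1*x2 + 4*x2
dy/dx1 = 5*x2
Evaluate at x2 = 12.2: c1 = 5 * 12.2
c1 = 61.0000

61.0000


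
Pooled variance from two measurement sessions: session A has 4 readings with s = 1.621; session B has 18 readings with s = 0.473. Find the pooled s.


s_p = sqrt(((n1-1)*s1^2 + (n2-1)*s2^2) / (n1+n2-2))
numerator = (4-1)*1.621^2 + (18-1)*0.473^2 = 7.882923 + 3.803393 = 11.686316
denominator = 4 + 18 - 2 = 20
s_p^2 = 11.686316 / 20 = 0.5843158
s_p = sqrt(0.5843158) = 0.7644

0.7644


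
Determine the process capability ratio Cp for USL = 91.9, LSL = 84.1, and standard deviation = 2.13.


Cp = (USL - LSL) / (6 * sigma)
= (91.9 - 84.1) / (6 * 2.13)
= 7.8000 / 12.7800
= 0.6103

0.6103


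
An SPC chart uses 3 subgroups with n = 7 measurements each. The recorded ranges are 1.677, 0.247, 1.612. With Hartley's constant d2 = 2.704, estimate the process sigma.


R_bar = (1.677 + 0.247 + 1.612) / 3
R_bar = 3.536 / 3 = 1.1786667
sigma_hat = R_bar / d2 = 1.1786667 / 2.704 = 0.4359

0.4359


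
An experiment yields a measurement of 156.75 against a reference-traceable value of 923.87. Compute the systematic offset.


Systematic error = measured - true
= 156.75 - 923.87
= -767.1200

-767.1200


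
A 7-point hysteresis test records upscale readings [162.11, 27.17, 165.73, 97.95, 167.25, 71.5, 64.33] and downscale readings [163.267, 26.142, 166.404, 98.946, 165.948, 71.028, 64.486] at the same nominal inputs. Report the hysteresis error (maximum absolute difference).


|162.11 - 163.267| = 1.1570
|27.17 - 26.142| = 1.0280
|165.73 - 166.404| = 0.6740
|97.95 - 98.946| = 0.9960
|167.25 - 165.948| = 1.3020
|71.5 - 71.028| = 0.4720
|64.33 - 64.486| = 0.1560
hysteresis = max(diffs) = 1.3020

1.3020


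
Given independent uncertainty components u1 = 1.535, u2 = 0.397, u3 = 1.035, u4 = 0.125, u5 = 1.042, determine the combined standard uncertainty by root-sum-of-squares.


uc = sqrt(1.535^2 + 0.397^2 + 1.035^2 + 0.125^2 + 1.042^2)
uc = sqrt(4.686448)
uc = 2.1648

2.1648


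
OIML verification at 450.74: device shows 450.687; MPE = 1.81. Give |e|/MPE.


e = indication - reference = 450.687 - 450.74 = -0.0530
|e| = 0.0530
ratio = |e| / MPE = 0.0530 / 1.81
ratio = 0.0293

0.0293


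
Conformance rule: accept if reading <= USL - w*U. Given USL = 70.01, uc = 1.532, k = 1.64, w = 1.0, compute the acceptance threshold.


U = k * uc = 1.64 * 1.532 = 2.51248
guard band g = w * U = 1.0 * 2.51248 = 2.51248
AL = USL - g = 70.01 - 2.51248
AL = 67.4975

67.4975


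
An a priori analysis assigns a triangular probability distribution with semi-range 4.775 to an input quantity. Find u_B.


u_B = half_width / sqrt(6)
u_B = 4.775 / 2.4494897
u_B = 1.9494

1.9494


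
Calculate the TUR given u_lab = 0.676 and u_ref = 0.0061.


TUR = u_lab / u_ref
= 0.676 / 0.0061
= 110.8197

110.8197


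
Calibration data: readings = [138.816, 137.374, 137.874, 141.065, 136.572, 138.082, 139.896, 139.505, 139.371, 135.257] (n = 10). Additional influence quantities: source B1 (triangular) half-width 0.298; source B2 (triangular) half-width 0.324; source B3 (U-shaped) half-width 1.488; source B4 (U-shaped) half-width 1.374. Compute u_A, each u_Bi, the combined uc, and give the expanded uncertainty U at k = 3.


mean = (138.816 + 137.374 + 137.874 + 141.065 + 136.572 + 138.082 + 139.896 + 139.505 + 139.371 + 135.257) / 10 = 138.3812
s = sqrt(sum((x - mean)^2)/(n-1)) = 1.7102351
u_A = s / sqrt(n) = 1.7102351 / sqrt(10) = 0.54082383
u_B1 = 0.298 / sqrt(6) = 0.12165799
u_B2 = 0.324 / sqrt(6) = 0.13227245
u_B3 = 1.488 / sqrt(2) = 1.0521749
u_B4 = 1.374 / sqrt(2) = 0.97156472
uc = sqrt(0.54082383^2 + 0.12165799^2 + 0.13227245^2 + 1.0521749^2 + 0.97156472^2) = 1.5413621
U = k * uc = 3 * 1.5413621
U = 4.6241

4.6241


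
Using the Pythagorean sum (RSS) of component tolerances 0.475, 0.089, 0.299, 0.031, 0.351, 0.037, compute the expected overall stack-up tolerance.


RSS = sqrt(0.475^2 + 0.089^2 + 0.299^2 + 0.031^2 + 0.351^2 + 0.037^2)
= sqrt(0.448478)
= 0.6697

0.6697


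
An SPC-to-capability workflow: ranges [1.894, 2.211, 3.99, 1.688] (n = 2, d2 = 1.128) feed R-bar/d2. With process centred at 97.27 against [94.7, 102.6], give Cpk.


R_bar = (1.894 + 2.211 + 3.99 + 1.688) / 4 = 2.44575
sigma = R_bar / d2 = 2.44575 / 1.128 = 2.1682181
Cp = (USL - LSL)/(6*sigma) = (102.6 - 94.7)/(6*2.1682181) = 0.6073
Cpu = (102.6 - 97.27)/(3*2.1682181) = 0.8194
Cpl = (97.27 - 94.7)/(3*2.1682181) = 0.3951
Cpk = min(Cpu, Cpl) = 0.3951

0.3951


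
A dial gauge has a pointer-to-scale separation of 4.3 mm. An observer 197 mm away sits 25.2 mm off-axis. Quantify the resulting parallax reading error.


error = h * offset / d
= 4.3 * 25.2 / 197
= 0.5501

0.5501


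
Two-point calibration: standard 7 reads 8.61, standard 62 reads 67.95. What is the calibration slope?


slope = (y2 - y1) / (x2 - x1)
= (67.95 - 8.61) / (62 - 7)
= 59.3400 / 55
= 1.0789

1.0789


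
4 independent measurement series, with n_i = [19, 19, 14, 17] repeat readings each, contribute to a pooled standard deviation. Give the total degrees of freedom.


nu = sum_i (n_i - 1)
nu = ((19 - 1) + (19 - 1) + (14 - 1) + (17 - 1))
nu = 18 + 18 + 13 + 16
nu = 65

65


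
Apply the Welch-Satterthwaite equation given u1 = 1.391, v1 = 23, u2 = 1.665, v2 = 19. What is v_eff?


uc = sqrt(u1^2 + u2^2) = sqrt(1.391^2 + 1.665^2) = 2.1695866
v_eff = uc^4 / (u1^4/v1 + u2^4/v2)
= 2.1695866^4 / (1.391^4/23 + 1.665^4/19)
= 22.156847 / 0.56725823
v_eff = 39.0595

39.0595


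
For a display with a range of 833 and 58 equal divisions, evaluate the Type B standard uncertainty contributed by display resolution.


resolution = range / divisions
resolution = 833 / 58 = 14.362069
u_res = resolution / (2*sqrt(3))
u_res = 14.362069 / 3.4641016
u_res = 4.1460

4.1460


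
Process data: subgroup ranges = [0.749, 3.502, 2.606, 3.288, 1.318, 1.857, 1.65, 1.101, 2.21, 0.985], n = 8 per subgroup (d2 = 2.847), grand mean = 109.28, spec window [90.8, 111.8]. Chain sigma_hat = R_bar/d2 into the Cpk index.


R_bar = (0.749 + 3.502 + 2.606 + 3.288 + 1.318 + 1.857 + 1.65 + 1.101 + 2.21 + 0.985) / 10 = 1.9266
sigma = R_bar / d2 = 1.9266 / 2.847 = 0.67671233
Cp = (USL - LSL)/(6*sigma) = (111.8 - 90.8)/(6*0.67671233) = 5.1721
Cpu = (111.8 - 109.28)/(3*0.67671233) = 1.2413
Cpl = (109.28 - 90.8)/(3*0.67671233) = 9.1028
Cpk = min(Cpu, Cpl) = 1.2413

1.2413


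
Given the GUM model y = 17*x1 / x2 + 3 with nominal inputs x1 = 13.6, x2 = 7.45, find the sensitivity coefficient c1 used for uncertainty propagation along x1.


y = 17*x1 / x2 + 3
dy/dx1 = 17/x2
Evaluate at x2 = 7.45: c1 = 17 / 7.45
c1 = 2.2819

2.2819


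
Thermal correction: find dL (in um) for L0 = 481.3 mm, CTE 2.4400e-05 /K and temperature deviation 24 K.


dL = L * alpha * dT
= 481.3 * 2.4400e-05 * 24
= 0.2818493 mm
dL_um = 0.2818493 * 1000 = 281.8493 um

281.8493


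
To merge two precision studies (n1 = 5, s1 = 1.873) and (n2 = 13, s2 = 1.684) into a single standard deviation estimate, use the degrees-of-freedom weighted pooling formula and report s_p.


s_p = sqrt(((n1-1)*s1^2 + (n2-1)*s2^2) / (n1+n2-2))
numerator = (5-1)*1.873^2 + (13-1)*1.684^2 = 14.032516 + 34.030272 = 48.062788
denominator = 5 + 13 - 2 = 16
s_p^2 = 48.062788 / 16 = 3.0039242
s_p = sqrt(3.0039242) = 1.7332

1.7332


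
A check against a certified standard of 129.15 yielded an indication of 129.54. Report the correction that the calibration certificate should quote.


Correction = standard - reading
= 129.15 - 129.54
= -0.3900

-0.3900


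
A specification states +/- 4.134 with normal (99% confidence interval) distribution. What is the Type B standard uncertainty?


u_B = half_width / 2.576
u_B = 4.134 / 2.576
u_B = 1.6048

1.6048


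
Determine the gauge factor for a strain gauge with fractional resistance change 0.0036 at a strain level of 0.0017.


GF = (dR/R) / epsilon
= 0.0036 / 0.0017
= 2.1176

2.1176


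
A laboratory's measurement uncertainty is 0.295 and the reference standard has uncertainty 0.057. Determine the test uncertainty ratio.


TUR = u_lab / u_ref
= 0.295 / 0.057
= 5.1754

5.1754


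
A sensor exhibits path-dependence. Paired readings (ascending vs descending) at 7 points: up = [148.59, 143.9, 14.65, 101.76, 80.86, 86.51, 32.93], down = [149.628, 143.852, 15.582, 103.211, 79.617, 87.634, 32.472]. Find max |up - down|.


|148.59 - 149.628| = 1.0380
|143.9 - 143.852| = 0.0480
|14.65 - 15.582| = 0.9320
|101.76 - 103.211| = 1.4510
|80.86 - 79.617| = 1.2430
|86.51 - 87.634| = 1.1240
|32.93 - 32.472| = 0.4580
hysteresis = max(diffs) = 1.4510

1.4510


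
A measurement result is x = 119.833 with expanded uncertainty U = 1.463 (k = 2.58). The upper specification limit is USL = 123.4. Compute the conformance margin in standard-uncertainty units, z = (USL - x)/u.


u = U / k = 1.463 / 2.58 = 0.56705426
margin = |USL - x| = |123.4 - 119.833| = 3.567
z = margin / u = 3.567 / 0.56705426
z = 6.2904

6.2904


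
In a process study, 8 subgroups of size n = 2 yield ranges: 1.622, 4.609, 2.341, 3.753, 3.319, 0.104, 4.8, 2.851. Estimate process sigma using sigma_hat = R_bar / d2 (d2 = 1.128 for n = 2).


R_bar = (1.622 + 4.609 + 2.341 + 3.753 + 3.319 + 0.104 + 4.8 + 2.851) / 8
R_bar = 23.399 / 8 = 2.924875
sigma_hat = R_bar / d2 = 2.924875 / 1.128 = 2.5930

2.5930


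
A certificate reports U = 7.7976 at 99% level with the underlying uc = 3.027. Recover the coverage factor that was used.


k = U / uc
k = 7.7976 / 3.027
k = 2.576

2.576


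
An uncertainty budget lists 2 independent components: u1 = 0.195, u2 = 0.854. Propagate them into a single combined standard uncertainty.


uc = sqrt(0.195^2 + 0.854^2)
uc = sqrt(0.767341)
uc = 0.8760

0.8760


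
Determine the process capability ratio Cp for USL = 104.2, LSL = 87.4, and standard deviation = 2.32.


Cp = (USL - LSL) / (6 * sigma)
= (104.2 - 87.4) / (6 * 2.32)
= 16.8000 / 13.9200
= 1.2069

1.2069


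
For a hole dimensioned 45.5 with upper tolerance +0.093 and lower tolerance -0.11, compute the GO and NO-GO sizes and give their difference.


GO = nominal - lower_tol (smallest hole = maximum material condition)
GO = 45.5 - 0.11 = 45.39
NO-GO = nominal + upper_tol (largest hole = least material condition)
NO-GO = 45.5 + 0.093 = 45.593
spread = NO-GO - GO = 45.593 - 45.39 = 0.2030

0.2030


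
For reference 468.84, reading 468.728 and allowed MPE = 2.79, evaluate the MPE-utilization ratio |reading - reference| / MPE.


e = indication - reference = 468.728 - 468.84 = -0.1120
|e| = 0.1120
ratio = |e| / MPE = 0.1120 / 2.79
ratio = 0.0401

0.0401


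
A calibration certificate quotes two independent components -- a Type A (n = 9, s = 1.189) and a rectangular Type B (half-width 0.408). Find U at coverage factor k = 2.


u_A = s / sqrt(n) = 1.189 / sqrt(9) = 0.39633333
u_B = half_width / sqrt(3) = 0.408 / sqrt(3) = 0.23555891
uc = sqrt(u_A^2 + u_B^2) = sqrt(0.39633333^2 + 0.23555891^2) = 0.46105109
U = k * uc = 2 * 0.46105109
U = 0.9221

0.9221


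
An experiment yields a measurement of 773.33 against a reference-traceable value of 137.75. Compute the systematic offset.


Systematic error = measured - true
= 773.33 - 137.75
= 635.5800

635.5800


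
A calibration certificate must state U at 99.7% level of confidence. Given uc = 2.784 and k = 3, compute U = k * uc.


U = k * uc
U = 3 * 2.784
U = 8.3520

8.3520


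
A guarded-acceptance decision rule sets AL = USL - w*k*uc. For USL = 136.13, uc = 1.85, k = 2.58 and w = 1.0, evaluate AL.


U = k * uc = 2.58 * 1.85 = 4.773
guard band g = w * U = 1.0 * 4.773 = 4.773
AL = USL - g = 136.13 - 4.773
AL = 131.3570

131.3570


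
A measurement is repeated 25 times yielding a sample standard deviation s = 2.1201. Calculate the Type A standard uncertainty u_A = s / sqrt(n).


u_A = s / sqrt(n)
u_A = 2.1201 / sqrt(25)
u_A = 2.1201 / 5
u_A = 0.4240

0.4240


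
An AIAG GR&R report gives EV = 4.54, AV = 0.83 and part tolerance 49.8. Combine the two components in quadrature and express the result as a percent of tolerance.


GRR = sqrt(EV^2 + AV^2) = sqrt(4.54^2 + 0.83^2) = 4.6152465
%GRR = GRR / tol * 100 = 4.6152465 / 49.8 * 100
%GRR = 9.2676

9.2676


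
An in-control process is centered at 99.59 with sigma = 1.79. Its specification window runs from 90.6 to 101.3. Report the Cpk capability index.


Cpu = (USL - mean) / (3*sigma) = (101.3 - 99.59) / (3*1.79) = 0.3184
Cpl = (mean - LSL) / (3*sigma) = (99.59 - 90.6) / (3*1.79) = 1.6741
Cpk = min(Cpu, Cpl) = 0.3184

0.3184


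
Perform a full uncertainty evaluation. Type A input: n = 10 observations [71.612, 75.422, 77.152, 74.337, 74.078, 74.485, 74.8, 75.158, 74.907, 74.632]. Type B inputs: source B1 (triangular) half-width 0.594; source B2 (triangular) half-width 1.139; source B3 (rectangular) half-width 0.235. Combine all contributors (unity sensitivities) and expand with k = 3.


mean = (71.612 + 75.422 + 77.152 + 74.337 + 74.078 + 74.485 + 74.8 + 75.158 + 74.907 + 74.632) / 10 = 74.6583
s = sqrt(sum((x - mean)^2)/(n-1)) = 1.3696739
u_A = s / sqrt(n) = 1.3696739 / sqrt(10) = 0.43312892
u_B1 = 0.594 / sqrt(6) = 0.24249948
u_B2 = 1.139 / sqrt(6) = 0.4649948
u_B3 = 0.235 / sqrt(3) = 0.13567731
uc = sqrt(0.43312892^2 + 0.24249948^2 + 0.4649948^2 + 0.13567731^2) = 0.69356698
U = k * uc = 3 * 0.69356698
U = 2.0807

2.0807


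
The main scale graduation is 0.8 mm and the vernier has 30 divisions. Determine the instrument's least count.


LC = MSD / n_div
= 0.8 / 30
= 0.0267

0.0267


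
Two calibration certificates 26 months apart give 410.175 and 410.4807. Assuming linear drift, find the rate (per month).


rate = (v2 - v1) / months
= (410.4807 - 410.175) / 26
= 0.3057 / 26
= 0.0118

0.0118


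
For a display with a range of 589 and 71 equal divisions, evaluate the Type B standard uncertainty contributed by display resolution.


resolution = range / divisions
resolution = 589 / 71 = 8.2957746
u_res = resolution / (2*sqrt(3))
u_res = 8.2957746 / 3.4641016
u_res = 2.3948

2.3948


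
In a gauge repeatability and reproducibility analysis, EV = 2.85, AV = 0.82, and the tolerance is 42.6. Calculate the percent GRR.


GRR = sqrt(EV^2 + AV^2) = sqrt(2.85^2 + 0.82^2) = 2.9656197
%GRR = GRR / tol * 100 = 2.9656197 / 42.6 * 100
%GRR = 6.9615

6.9615


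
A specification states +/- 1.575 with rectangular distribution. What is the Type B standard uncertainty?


u_B = half_width / sqrt(3)
u_B = 1.575 / 1.7320508
u_B = 0.9093

0.9093


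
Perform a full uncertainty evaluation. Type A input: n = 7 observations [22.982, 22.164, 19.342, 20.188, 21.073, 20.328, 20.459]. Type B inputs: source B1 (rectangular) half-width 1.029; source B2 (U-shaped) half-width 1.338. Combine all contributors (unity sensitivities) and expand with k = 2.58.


mean = (22.982 + 22.164 + 19.342 + 20.188 + 21.073 + 20.328 + 20.459) / 7 = 20.93371429
s = sqrt(sum((x - mean)^2)/(n-1)) = 1.2523555
u_A = s / sqrt(n) = 1.2523555 / sqrt(7) = 0.47334589
u_B1 = 1.029 / sqrt(3) = 0.59409343
u_B2 = 1.338 / sqrt(2) = 0.94610887
uc = sqrt(0.47334589^2 + 0.59409343^2 + 0.94610887^2) = 1.2133117
U = k * uc = 2.58 * 1.2133117
U = 3.1303

3.1303


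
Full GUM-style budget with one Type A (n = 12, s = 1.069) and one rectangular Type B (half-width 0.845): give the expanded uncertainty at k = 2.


u_A = s / sqrt(n) = 1.069 / sqrt(12) = 0.30859372
u_B = half_width / sqrt(3) = 0.845 / sqrt(3) = 0.48786098
uc = sqrt(u_A^2 + u_B^2) = sqrt(0.30859372^2 + 0.48786098^2) = 0.57726807
U = k * uc = 2 * 0.57726807
U = 1.1545

1.1545


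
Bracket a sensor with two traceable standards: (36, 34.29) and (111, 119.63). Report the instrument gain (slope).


slope = (y2 - y1) / (x2 - x1)
= (119.63 - 34.29) / (111 - 36)
= 85.3400 / 75
= 1.1379

1.1379


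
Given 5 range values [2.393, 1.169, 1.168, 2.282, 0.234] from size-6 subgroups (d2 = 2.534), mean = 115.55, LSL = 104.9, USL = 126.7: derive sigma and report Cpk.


R_bar = (2.393 + 1.169 + 1.168 + 2.282 + 0.234) / 5 = 1.4492
sigma = R_bar / d2 = 1.4492 / 2.534 = 0.57190213
Cp = (USL - LSL)/(6*sigma) = (126.7 - 104.9)/(6*0.57190213) = 6.3531
Cpu = (126.7 - 115.55)/(3*0.57190213) = 6.4988
Cpl = (115.55 - 104.9)/(3*0.57190213) = 6.2074
Cpk = min(Cpu, Cpl) = 6.2074

6.2074


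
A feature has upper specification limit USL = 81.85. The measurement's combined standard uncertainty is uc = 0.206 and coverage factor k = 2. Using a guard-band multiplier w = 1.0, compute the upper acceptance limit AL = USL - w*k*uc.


U = k * uc = 2 * 0.206 = 0.412
guard band g = w * U = 1.0 * 0.412 = 0.412
AL = USL - g = 81.85 - 0.412
AL = 81.4380

81.4380


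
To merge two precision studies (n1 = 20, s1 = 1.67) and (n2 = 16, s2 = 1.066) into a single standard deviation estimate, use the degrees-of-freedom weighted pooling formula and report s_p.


s_p = sqrt(((n1-1)*s1^2 + (n2-1)*s2^2) / (n1+n2-2))
numerator = (20-1)*1.67^2 + (16-1)*1.066^2 = 52.9891 + 17.04534 = 70.03444
denominator = 20 + 16 - 2 = 34
s_p^2 = 70.03444 / 34 = 2.0598365
s_p = sqrt(2.0598365) = 1.4352

1.4352


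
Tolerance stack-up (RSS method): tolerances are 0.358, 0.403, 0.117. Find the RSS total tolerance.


RSS = sqrt(0.358^2 + 0.403^2 + 0.117^2)
= sqrt(0.304262)
= 0.5516

0.5516


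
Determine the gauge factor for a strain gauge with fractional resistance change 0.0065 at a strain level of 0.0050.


GF = (dR/R) / epsilon
= 0.0065 / 0.0050
= 1.3000

1.3000


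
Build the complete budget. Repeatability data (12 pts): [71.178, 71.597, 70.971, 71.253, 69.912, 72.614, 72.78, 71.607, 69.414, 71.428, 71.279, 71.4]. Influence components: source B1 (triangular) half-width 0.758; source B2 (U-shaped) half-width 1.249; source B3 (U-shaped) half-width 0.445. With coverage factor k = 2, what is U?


mean = (71.178 + 71.597 + 70.971 + 71.253 + 69.912 + 72.614 + 72.78 + 71.607 + 69.414 + 71.428 + 71.279 + 71.4) / 12 = 71.28608333
s = sqrt(sum((x - mean)^2)/(n-1)) = 0.94063948
u_A = s / sqrt(n) = 0.94063948 / sqrt(12) = 0.27153923
u_B1 = 0.758 / sqrt(6) = 0.3094522
u_B2 = 1.249 / sqrt(2) = 0.88317637
u_B3 = 0.445 / sqrt(2) = 0.31466252
uc = sqrt(0.27153923^2 + 0.3094522^2 + 0.88317637^2 + 0.31466252^2) = 1.0239664
U = k * uc = 2 * 1.0239664
U = 2.0479

2.0479


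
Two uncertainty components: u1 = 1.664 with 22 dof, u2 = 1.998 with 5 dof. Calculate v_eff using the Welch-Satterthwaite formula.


uc = sqrt(u1^2 + u2^2) = sqrt(1.664^2 + 1.998^2) = 2.6001731
v_eff = uc^4 / (u1^4/v1 + u2^4/v2)
= 2.6001731^4 / (1.664^4/22 + 1.998^4/5)
= 45.709771 / 3.5357094
v_eff = 12.9280

12.9280


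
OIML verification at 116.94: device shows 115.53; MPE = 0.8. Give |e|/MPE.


e = indication - reference = 115.53 - 116.94 = -1.4100
|e| = 1.4100
ratio = |e| / MPE = 1.4100 / 0.8
ratio = 1.7625

1.7625


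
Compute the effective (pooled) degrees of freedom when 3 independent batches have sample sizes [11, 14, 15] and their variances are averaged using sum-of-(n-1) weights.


nu = sum_i (n_i - 1)
nu = ((11 - 1) + (14 - 1) + (15 - 1))
nu = 10 + 13 + 14
nu = 37

37


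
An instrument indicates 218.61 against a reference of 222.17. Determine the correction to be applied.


Correction = standard - reading
= 222.17 - 218.61
= 3.5600

3.5600


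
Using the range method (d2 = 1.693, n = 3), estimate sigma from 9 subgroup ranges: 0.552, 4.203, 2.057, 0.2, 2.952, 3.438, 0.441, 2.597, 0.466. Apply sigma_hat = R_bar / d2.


R_bar = (0.552 + 4.203 + 2.057 + 0.2 + 2.952 + 3.438 + 0.441 + 2.597 + 0.466) / 9
R_bar = 16.906 / 9 = 1.8784444
sigma_hat = R_bar / d2 = 1.8784444 / 1.693 = 1.1095

1.1095


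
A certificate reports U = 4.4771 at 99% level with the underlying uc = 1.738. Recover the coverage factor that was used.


k = U / uc
k = 4.4771 / 1.738
k = 2.576

2.576


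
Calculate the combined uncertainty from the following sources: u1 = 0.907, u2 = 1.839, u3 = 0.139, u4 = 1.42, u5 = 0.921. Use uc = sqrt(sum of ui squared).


uc = sqrt(0.907^2 + 1.839^2 + 0.139^2 + 1.42^2 + 0.921^2)
uc = sqrt(7.088532)
uc = 2.6624

2.6624


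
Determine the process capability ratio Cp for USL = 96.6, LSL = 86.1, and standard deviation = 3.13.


Cp = (USL - LSL) / (6 * sigma)
= (96.6 - 86.1) / (6 * 3.13)
= 10.5000 / 18.7800
= 0.5591

0.5591


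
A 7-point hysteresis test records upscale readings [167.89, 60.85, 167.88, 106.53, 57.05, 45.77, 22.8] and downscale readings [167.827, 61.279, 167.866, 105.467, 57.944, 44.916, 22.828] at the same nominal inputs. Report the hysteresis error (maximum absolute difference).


|167.89 - 167.827| = 0.0630
|60.85 - 61.279| = 0.4290
|167.88 - 167.866| = 0.0140
|106.53 - 105.467| = 1.0630
|57.05 - 57.944| = 0.8940
|45.77 - 44.916| = 0.8540
|22.8 - 22.828| = 0.0280
hysteresis = max(diffs) = 1.0630

1.0630


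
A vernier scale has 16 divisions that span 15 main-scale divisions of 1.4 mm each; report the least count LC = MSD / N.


LC = MSD / n_div
= 1.4 / 16
= 0.0875

0.0875


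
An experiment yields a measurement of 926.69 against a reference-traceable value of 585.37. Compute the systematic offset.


Systematic error = measured - true
= 926.69 - 585.37
= 341.3200

341.3200


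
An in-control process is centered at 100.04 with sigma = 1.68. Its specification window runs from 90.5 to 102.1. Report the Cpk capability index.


Cpu = (USL - mean) / (3*sigma) = (102.1 - 100.04) / (3*1.68) = 0.4087
Cpl = (mean - LSL) / (3*sigma) = (100.04 - 90.5) / (3*1.68) = 1.8929
Cpk = min(Cpu, Cpl) = 0.4087

0.4087


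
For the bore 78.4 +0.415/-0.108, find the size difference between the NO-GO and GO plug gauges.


GO = nominal - lower_tol (smallest hole = maximum material condition)
GO = 78.4 - 0.108 = 78.292
NO-GO = nominal + upper_tol (largest hole = least material condition)
NO-GO = 78.4 + 0.415 = 78.815
spread = NO-GO - GO = 78.815 - 78.292 = 0.5230

0.5230


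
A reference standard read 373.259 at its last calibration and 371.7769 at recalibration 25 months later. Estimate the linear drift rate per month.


rate = (v2 - v1) / months
= (371.7769 - 373.259) / 25
= -1.4821 / 25
= -0.0593

-0.0593


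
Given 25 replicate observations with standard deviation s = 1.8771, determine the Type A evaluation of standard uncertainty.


u_A = s / sqrt(n)
u_A = 1.8771 / sqrt(25)
u_A = 1.8771 / 5
u_A = 0.3754

0.3754


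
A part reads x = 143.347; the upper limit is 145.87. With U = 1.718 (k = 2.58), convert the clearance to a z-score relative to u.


u = U / k = 1.718 / 2.58 = 0.66589147
margin = |USL - x| = |145.87 - 143.347| = 2.523
z = margin / u = 2.523 / 0.66589147
z = 3.7889

3.7889


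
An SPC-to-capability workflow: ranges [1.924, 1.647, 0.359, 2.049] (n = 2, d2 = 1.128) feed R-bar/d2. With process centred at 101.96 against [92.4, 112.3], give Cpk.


R_bar = (1.924 + 1.647 + 0.359 + 2.049) / 4 = 1.49475
sigma = R_bar / d2 = 1.49475 / 1.128 = 1.325133
Cp = (USL - LSL)/(6*sigma) = (112.3 - 92.4)/(6*1.325133) = 2.5029
Cpu = (112.3 - 101.96)/(3*1.325133) = 2.6010
Cpl = (101.96 - 92.4)/(3*1.325133) = 2.4048
Cpk = min(Cpu, Cpl) = 2.4048

2.4048


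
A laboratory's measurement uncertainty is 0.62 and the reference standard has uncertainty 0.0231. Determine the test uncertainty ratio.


TUR = u_lab / u_ref
= 0.62 / 0.0231
= 26.8398

26.8398


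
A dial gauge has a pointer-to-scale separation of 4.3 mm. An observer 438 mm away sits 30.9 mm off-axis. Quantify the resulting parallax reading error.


error = h * offset / d
= 4.3 * 30.9 / 438
= 0.3034

0.3034


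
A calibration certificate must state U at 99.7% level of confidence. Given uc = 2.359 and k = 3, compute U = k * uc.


U = k * uc
U = 3 * 2.359
U = 7.0770

7.0770


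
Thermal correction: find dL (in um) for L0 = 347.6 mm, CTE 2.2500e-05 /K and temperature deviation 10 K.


dL = L * alpha * dT
= 347.6 * 2.2500e-05 * 10
= 0.0782100 mm
dL_um = 0.0782100 * 1000 = 78.2100 um

78.2100


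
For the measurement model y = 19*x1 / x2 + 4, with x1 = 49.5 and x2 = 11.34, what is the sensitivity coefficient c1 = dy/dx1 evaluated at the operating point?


y = 19*x1 / x2 + 4
dy/dx1 = 19/x2
Evaluate at x2 = 11.34: c1 = 19 / 11.34
c1 = 1.6755

1.6755


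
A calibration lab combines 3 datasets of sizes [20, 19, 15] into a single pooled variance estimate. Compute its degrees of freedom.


nu = sum_i (n_i - 1)
nu = ((20 - 1) + (19 - 1) + (15 - 1))
nu = 19 + 18 + 14
nu = 51

51


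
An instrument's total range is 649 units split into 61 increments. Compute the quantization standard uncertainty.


resolution = range / divisions
resolution = 649 / 61 = 10.639344
u_res = resolution / (2*sqrt(3))
u_res = 10.639344 / 3.4641016
u_res = 3.0713

3.0713


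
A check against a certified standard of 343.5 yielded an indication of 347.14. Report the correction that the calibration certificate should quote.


Correction = standard - reading
= 343.5 - 347.14
= -3.6400

-3.6400


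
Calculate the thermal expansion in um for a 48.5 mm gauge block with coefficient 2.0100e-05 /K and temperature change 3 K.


dL = L * alpha * dT
= 48.5 * 2.0100e-05 * 3
= 0.0029245 mm
dL_um = 0.0029245 * 1000 = 2.9245 um

2.9245


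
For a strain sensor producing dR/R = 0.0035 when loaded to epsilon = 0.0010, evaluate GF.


GF = (dR/R) / epsilon
= 0.0035 / 0.0010
= 3.5000

3.5000


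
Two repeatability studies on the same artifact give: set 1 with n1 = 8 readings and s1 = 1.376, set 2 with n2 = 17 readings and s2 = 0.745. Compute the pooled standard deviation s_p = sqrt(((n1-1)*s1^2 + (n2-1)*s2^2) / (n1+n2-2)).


s_p = sqrt(((n1-1)*s1^2 + (n2-1)*s2^2) / (n1+n2-2))
numerator = (8-1)*1.376^2 + (17-1)*0.745^2 = 13.253632 + 8.8804 = 22.134032
denominator = 8 + 17 - 2 = 23
s_p^2 = 22.134032 / 23 = 0.96234922
s_p = sqrt(0.96234922) = 0.9810

0.9810


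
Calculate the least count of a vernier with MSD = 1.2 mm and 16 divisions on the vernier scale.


LC = MSD / n_div
= 1.2 / 16
= 0.0750

0.0750


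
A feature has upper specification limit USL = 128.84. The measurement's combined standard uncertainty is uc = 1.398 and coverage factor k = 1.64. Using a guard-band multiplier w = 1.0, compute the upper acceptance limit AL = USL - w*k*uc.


U = k * uc = 1.64 * 1.398 = 2.29272
guard band g = w * U = 1.0 * 2.29272 = 2.29272
AL = USL - g = 128.84 - 2.29272
AL = 126.5473

126.5473


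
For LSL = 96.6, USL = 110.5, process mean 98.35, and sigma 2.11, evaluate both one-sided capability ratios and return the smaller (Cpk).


Cpu = (USL - mean) / (3*sigma) = (110.5 - 98.35) / (3*2.11) = 1.9194
Cpl = (mean - LSL) / (3*sigma) = (98.35 - 96.6) / (3*2.11) = 0.2765
Cpk = min(Cpu, Cpl) = 0.2765

0.2765


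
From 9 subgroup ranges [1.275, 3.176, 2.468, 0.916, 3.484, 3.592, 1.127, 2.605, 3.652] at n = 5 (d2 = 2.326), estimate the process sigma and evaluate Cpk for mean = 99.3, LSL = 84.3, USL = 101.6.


R_bar = (1.275 + 3.176 + 2.468 + 0.916 + 3.484 + 3.592 + 1.127 + 2.605 + 3.652) / 9 = 2.4772222
sigma = R_bar / d2 = 2.4772222 / 2.326 = 1.0650138
Cp = (USL - LSL)/(6*sigma) = (101.6 - 84.3)/(6*1.0650138) = 2.7073
Cpu = (101.6 - 99.3)/(3*1.0650138) = 0.7199
Cpl = (99.3 - 84.3)/(3*1.0650138) = 4.6948
Cpk = min(Cpu, Cpl) = 0.7199

0.7199


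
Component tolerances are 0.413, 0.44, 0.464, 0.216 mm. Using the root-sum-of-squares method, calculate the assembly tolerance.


RSS = sqrt(0.413^2 + 0.44^2 + 0.464^2 + 0.216^2)
= sqrt(0.626121)
= 0.7913

0.7913


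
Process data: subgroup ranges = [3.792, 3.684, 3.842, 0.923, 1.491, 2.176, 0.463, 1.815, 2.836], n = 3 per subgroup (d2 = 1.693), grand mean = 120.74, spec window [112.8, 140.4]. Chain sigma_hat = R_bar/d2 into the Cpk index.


R_bar = (3.792 + 3.684 + 3.842 + 0.923 + 1.491 + 2.176 + 0.463 + 1.815 + 2.836) / 9 = 2.3357778
sigma = R_bar / d2 = 2.3357778 / 1.693 = 1.3796679
Cp = (USL - LSL)/(6*sigma) = (140.4 - 112.8)/(6*1.3796679) = 3.3341
Cpu = (140.4 - 120.74)/(3*1.3796679) = 4.7499
Cpl = (120.74 - 112.8)/(3*1.3796679) = 1.9183
Cpk = min(Cpu, Cpl) = 1.9183

1.9183


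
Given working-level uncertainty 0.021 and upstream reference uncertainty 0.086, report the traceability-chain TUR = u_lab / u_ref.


TUR = u_lab / u_ref
= 0.021 / 0.086
= 0.2442

0.2442


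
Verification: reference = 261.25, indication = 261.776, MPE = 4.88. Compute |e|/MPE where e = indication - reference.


e = indication - reference = 261.776 - 261.25 = 0.5260
|e| = 0.5260
ratio = |e| / MPE = 0.5260 / 4.88
ratio = 0.1078

0.1078
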